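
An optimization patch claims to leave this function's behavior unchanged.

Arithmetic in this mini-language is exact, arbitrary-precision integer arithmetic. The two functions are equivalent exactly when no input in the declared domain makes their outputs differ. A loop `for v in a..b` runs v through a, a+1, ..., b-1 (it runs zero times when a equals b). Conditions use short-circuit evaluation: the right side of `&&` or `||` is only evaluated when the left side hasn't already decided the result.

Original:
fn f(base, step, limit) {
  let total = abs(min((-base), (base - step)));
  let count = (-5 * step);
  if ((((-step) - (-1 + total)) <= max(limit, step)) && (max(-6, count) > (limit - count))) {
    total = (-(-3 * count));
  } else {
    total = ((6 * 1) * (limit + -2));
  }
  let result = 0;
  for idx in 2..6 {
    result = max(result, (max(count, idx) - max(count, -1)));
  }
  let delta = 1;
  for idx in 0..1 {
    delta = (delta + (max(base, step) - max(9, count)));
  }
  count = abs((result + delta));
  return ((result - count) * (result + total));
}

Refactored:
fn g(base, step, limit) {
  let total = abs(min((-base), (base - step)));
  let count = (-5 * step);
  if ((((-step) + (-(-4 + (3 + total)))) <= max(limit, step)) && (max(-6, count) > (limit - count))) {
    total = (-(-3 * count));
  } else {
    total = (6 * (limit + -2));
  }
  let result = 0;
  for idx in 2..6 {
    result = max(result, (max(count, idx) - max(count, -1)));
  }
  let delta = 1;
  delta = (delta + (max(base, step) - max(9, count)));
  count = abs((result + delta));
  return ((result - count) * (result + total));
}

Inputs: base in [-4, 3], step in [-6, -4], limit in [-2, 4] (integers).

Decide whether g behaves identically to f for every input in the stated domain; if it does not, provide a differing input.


The two versions differ — the changes include statement counts differ, plus constant usage differs, plus arithmetic usage differs, plus loop structure differs.
Tracing base=-3, step=-5, limit=2: f: total := 2 | count := 25 | ((((-step) - (-1 + total)) <= max(limit, step)) && (max(-6, count) > (limit - count))): false | total := 0 | result := 0 | iter idx=2: | result := 0 | iter idx=3: | result := 0 | iter idx=4: | result := 0 | iter idx=5: | result := 0 | delta := 1 | iter idx=0: | delta := -27 | count := 27 | result 0 | g: total := 2 | count := 25 | ((((-step) + (-(-4 + (3 + total)))) <= max(limit, step)) && (max(-6, count) > (limit - count))): false | total := 0 | result := 0 | iter idx=2: | result := 0 | iter idx=3: | result := 0 | iter idx=4: | result := 0 | iter idx=5: | result := 0 | delta := 1 | delta := -27 | count := 27 | result 0 — matching result 0.
An exhaustive pass over the 168 declared inputs shows identical outputs.
verdict: equivalent


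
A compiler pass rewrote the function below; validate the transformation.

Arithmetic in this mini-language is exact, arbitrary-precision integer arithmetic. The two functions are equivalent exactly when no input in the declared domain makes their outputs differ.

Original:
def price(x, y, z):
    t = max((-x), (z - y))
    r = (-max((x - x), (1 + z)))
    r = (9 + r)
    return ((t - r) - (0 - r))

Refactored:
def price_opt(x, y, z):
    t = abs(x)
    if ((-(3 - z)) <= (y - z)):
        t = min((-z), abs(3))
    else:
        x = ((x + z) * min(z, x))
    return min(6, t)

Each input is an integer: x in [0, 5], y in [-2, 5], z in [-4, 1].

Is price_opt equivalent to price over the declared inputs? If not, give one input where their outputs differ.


At x=0, y=-2, z=-4: price gives 0, price_opt gives 3.
verdict: not equivalent; witness: x=0, y=-2, z=-4


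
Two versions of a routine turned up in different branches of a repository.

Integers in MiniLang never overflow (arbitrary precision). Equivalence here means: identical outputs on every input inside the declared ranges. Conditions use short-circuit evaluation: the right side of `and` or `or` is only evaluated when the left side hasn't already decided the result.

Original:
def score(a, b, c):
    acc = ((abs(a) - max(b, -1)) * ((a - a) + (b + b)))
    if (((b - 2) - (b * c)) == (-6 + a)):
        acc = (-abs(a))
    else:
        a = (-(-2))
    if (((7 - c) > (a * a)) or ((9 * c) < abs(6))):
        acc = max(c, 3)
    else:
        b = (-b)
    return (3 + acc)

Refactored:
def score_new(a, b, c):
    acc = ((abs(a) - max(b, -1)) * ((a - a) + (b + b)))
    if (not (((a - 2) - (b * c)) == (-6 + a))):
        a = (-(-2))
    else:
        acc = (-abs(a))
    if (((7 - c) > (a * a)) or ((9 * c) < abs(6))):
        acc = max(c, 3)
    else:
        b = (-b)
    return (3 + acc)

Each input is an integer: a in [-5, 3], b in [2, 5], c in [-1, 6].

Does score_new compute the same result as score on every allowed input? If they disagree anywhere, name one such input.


Take a=-5, b=2, c=2.
score: acc := 12 | (((b - 2) - (b * c)) == (-6 + a)): false | a := 2 | (((7 - c) > (a * a)) or ((9 * c) < abs(6))): true | acc := 3 | result 6
score_new: acc := 12 | (not (((a - 2) - (b * c)) == (-6 + a))): false | acc := -5 | (((7 - c) > (a * a)) or ((9 * c) < abs(6))): false | b := -2 | result -2
6 != -2, so the rewrite changes behavior.
verdict: not equivalent; witness: a=-5, b=2, c=2


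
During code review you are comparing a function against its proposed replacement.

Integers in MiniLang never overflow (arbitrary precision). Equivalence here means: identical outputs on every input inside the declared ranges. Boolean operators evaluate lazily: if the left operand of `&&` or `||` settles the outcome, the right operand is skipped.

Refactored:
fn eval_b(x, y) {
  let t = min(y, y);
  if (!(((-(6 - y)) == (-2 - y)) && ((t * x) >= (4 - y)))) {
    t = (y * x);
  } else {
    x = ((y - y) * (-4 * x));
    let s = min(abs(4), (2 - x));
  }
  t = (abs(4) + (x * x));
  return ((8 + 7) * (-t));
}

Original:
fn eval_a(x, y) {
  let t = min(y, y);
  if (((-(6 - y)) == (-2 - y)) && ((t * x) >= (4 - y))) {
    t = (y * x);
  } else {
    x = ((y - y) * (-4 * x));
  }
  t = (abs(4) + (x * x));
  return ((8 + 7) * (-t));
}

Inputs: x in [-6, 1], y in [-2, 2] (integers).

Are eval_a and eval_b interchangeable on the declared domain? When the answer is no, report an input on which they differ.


On input x=-6, y=-2, eval_a returns -60 while eval_b returns -600.
verdict: not equivalent; witness: x=-6, y=-2


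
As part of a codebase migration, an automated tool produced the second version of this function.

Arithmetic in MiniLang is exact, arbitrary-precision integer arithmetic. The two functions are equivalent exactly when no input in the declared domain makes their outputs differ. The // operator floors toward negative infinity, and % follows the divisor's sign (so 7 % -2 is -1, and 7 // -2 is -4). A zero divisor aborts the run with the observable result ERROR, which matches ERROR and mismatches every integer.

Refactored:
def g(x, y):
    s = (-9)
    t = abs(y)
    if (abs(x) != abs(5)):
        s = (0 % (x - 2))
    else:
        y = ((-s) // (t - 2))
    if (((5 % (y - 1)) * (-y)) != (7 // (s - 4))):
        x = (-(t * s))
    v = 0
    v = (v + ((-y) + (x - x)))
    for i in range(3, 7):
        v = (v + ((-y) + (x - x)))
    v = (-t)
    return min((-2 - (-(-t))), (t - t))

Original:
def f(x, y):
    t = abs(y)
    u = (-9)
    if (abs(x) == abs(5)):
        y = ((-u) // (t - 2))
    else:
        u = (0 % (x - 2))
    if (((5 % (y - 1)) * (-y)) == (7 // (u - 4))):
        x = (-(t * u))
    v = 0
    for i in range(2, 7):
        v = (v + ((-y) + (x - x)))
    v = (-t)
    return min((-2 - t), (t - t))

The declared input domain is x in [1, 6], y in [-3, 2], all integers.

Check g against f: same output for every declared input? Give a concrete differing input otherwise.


Equivalent. There is a behavioral-looking edit here, yet the outcome never shifts on this domain.
An exhaustive pass over the 36 declared inputs shows identical outputs.
As a probe, take x=3, y=0: f runs t=0, then u=-9, then (abs(x) == abs(5)) is false, then u=0, then (((5 % (y - 1)) * (-y)) == (7 // (u - 4))) is false, then v=0, then (i=2), then v=0, then (i=3), then v=0, then (i=4), then v=0, then (i=5), then v=0, then (i=6), then v=0, then v=0, then returns -2; g runs s=-9, then t=0, then (abs(x) != abs(5)) is true, then s=0, then (((5 % (y - 1)) * (-y)) != (7 // (s - 4))) is true, then x=0, then v=0, then v=0, then (i=3), then v=0, then (i=4), then v=0, then (i=5), then v=0, then (i=6), then v=0, then v=0, then returns -2; both end at -2.
verdict: equivalent


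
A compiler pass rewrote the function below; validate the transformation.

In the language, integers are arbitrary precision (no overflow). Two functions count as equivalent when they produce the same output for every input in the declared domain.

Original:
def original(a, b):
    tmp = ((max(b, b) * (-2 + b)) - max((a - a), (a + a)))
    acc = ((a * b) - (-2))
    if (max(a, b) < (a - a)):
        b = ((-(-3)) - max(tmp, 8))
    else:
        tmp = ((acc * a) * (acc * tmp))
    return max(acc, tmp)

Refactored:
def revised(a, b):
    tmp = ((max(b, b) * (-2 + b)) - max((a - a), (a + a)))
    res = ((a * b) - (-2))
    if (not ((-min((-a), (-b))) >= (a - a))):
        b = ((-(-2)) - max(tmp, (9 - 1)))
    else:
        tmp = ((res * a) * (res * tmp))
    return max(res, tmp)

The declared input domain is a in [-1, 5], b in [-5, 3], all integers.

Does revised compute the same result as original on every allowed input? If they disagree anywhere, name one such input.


Although `-3` became `-2`, no input in the stated domain can expose it; all 63 inputs agree.
verdict: equivalent


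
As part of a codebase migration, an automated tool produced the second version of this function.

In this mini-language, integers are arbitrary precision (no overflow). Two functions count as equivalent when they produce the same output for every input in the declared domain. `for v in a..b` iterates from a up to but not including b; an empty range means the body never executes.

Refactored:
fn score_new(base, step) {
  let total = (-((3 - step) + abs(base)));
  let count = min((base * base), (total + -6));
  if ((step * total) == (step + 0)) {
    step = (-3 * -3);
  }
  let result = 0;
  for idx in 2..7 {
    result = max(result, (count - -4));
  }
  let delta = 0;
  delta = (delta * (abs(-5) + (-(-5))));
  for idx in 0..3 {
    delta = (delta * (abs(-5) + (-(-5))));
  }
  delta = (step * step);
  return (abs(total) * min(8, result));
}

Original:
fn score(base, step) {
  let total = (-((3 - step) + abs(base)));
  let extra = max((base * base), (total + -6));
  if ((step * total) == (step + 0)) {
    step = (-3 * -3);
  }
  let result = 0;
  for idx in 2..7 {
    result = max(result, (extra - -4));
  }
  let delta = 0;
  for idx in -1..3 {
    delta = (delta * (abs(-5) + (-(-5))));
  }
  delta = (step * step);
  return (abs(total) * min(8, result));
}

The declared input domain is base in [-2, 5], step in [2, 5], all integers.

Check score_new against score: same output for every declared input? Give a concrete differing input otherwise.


These are not equivalent — on base=-2, step=2 the outputs split (24 vs 0).
score: total=-3, then extra=4, then ((step * total) == (step + 0)) is false, then result=0, then (idx=2), then result=8, then (idx=3), then result=8, then (idx=4), then result=8, then (idx=5), then result=8, then (idx=6), then result=8, then delta=0, then (idx=-1), then delta=0, then (idx=0), then delta=0, then (idx=1), then delta=0, then (idx=2), then delta=0, then delta=4, then returns 24
score_new: total=-3, then count=-9, then ((step * total) == (step + 0)) is false, then result=0, then (idx=2), then result=0, then (idx=3), then result=0, then (idx=4), then result=0, then (idx=5), then result=0, then (idx=6), then result=0, then delta=0, then delta=0, then (idx=0), then delta=0, then (idx=1), then delta=0, then (idx=2), then delta=0, then delta=4, then returns 0
verdict: not equivalent; witness: base=-2, step=2


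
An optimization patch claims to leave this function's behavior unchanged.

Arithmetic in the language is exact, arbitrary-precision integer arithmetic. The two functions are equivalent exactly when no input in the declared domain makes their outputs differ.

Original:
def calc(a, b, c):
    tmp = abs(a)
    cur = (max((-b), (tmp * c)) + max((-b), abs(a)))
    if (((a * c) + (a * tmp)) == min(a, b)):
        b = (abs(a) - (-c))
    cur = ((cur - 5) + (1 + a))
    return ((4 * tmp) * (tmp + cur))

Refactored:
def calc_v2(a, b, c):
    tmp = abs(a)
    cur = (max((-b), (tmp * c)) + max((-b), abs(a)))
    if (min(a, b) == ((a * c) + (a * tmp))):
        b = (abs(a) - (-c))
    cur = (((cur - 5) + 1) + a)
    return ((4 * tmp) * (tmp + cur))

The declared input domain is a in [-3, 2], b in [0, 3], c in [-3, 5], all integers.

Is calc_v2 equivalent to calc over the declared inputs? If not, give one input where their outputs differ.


This is a faithful refactor — same computation, different form, but the computed results match everywhere.
One worked example (a=-2, b=3, c=0) — calc: tmp := 2 | cur := 2 | (((a * c) + (a * tmp)) == min(a, b)): false | cur := -4 | result -16; calc_v2: tmp := 2 | cur := 2 | (min(a, b) == ((a * c) + (a * tmp))): false | cur := -4 | result -16; agreement on -16.
An exhaustive pass over the 216 declared inputs shows identical outputs.
verdict: equivalent


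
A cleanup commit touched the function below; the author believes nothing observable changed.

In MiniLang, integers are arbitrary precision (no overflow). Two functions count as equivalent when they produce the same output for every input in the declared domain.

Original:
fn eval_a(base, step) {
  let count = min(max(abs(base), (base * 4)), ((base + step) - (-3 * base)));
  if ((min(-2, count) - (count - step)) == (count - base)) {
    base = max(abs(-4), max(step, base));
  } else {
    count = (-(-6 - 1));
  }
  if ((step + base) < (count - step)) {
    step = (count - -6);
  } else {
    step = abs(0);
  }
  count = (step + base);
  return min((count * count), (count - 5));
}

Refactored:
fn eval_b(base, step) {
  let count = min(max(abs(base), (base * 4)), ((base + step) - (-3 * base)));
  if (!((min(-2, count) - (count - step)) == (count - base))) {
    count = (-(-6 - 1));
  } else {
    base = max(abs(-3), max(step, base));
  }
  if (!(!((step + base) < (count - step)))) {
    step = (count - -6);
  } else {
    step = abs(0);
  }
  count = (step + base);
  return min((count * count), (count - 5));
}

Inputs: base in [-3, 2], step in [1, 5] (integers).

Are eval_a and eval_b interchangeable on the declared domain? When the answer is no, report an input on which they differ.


Run the pair on base=0, step=2.
eval_a: count=0, then ((min(-2, count) - (count - step)) == (count - base)) is true, then base=4, then ((step + base) < (count - step)) is false, then step=0, then count=4, then returns -1
eval_b: count=0, then (!((min(-2, count) - (count - step)) == (count - base))) is false, then base=3, then (!(!((step + base) < (count - step)))) is false, then step=0, then count=3, then returns -2
-1 and -2 differ, so these are not the same function on this domain.
verdict: not equivalent; witness: base=0, step=2


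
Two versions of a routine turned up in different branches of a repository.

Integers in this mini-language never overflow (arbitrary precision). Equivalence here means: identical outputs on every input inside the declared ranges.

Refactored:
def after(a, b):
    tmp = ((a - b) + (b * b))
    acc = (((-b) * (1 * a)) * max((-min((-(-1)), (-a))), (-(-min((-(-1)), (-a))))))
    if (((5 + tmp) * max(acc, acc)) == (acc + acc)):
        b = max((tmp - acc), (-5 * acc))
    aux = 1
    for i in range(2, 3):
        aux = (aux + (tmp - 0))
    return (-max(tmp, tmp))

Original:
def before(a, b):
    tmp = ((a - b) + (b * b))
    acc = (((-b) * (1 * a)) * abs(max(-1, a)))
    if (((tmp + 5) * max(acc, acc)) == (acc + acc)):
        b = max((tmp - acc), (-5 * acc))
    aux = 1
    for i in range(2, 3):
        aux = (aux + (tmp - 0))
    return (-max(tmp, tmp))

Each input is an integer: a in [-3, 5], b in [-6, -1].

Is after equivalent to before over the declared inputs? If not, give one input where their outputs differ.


Side by side, the visible changes include: min/max/abs usage differs; also constant usage differs.
One worked example (a=-2, b=-3) — before: tmp = 10; acc = -6; (((tmp + 5) * max(acc, acc)) == (acc + acc)) -> false; aux = 1; [i=2]; aux = 11; return -10; after: tmp = 10; acc = -6; (((5 + tmp) * max(acc, acc)) == (acc + acc)) -> false; aux = 1; [i=2]; aux = 11; return -10; agreement on -10.
An exhaustive pass over the 54 declared inputs shows identical outputs.
verdict: equivalent


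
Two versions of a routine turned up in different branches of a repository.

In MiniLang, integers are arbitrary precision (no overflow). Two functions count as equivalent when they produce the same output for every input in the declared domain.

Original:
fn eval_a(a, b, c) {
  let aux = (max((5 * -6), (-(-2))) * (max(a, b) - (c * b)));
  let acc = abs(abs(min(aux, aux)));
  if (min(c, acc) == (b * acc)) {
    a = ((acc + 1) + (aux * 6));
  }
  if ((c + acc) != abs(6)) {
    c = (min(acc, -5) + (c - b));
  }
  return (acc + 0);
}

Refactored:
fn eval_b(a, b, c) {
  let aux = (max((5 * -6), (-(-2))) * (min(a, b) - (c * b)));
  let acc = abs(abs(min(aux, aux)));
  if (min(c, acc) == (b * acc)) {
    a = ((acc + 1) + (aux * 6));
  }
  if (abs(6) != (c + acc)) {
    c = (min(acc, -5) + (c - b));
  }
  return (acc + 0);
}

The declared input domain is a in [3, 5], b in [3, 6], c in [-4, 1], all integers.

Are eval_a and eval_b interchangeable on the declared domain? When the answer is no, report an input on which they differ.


At a=3, b=4, c=-4: eval_a gives 40, eval_b gives 38.
verdict: not equivalent; witness: a=3, b=4, c=-4


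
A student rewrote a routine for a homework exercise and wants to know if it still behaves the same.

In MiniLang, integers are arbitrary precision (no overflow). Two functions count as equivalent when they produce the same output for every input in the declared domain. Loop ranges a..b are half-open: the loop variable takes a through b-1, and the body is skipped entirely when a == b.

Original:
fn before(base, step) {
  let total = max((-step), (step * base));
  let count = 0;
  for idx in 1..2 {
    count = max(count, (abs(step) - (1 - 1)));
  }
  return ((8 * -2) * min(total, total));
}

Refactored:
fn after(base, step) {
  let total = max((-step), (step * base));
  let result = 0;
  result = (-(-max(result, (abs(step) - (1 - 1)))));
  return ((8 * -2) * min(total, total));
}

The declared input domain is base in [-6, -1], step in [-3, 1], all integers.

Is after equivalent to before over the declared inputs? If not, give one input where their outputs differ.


The two are interchangeable: statement counts differ, plus loop structure differs, plus local variable names differ, and every declared input agrees.
As a probe, take base=-5, step=-1: before runs total = 5; count = 0; [idx=1]; count = 1; return -80; after runs total = 5; result = 0; result = 1; return -80; both end at -80.
Across all 30 domain points the two functions coincide.
verdict: equivalent


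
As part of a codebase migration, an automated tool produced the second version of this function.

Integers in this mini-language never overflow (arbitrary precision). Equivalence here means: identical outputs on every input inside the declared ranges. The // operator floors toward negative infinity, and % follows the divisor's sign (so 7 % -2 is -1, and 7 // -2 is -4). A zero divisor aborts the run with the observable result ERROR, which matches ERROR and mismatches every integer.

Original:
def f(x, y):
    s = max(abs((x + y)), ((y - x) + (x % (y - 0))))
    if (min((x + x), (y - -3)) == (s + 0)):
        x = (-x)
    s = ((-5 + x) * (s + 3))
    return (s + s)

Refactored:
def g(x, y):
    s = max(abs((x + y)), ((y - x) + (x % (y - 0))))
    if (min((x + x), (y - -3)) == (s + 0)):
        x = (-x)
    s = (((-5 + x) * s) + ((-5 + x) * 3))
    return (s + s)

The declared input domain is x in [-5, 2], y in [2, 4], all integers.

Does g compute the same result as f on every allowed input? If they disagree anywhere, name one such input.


The two are interchangeable: arithmetic usage differs; also constant usage differs, and every declared input agrees.
As a probe, take x=1, y=4: f runs s = 5; (min((x + x), (y - -3)) == (s + 0)) -> false; s = -32; return -64; g runs s = 5; (min((x + x), (y - -3)) == (s + 0)) -> false; s = -32; return -64; both end at -64.
Sweeping the whole domain (24 inputs) finds no disagreement.
verdict: equivalent


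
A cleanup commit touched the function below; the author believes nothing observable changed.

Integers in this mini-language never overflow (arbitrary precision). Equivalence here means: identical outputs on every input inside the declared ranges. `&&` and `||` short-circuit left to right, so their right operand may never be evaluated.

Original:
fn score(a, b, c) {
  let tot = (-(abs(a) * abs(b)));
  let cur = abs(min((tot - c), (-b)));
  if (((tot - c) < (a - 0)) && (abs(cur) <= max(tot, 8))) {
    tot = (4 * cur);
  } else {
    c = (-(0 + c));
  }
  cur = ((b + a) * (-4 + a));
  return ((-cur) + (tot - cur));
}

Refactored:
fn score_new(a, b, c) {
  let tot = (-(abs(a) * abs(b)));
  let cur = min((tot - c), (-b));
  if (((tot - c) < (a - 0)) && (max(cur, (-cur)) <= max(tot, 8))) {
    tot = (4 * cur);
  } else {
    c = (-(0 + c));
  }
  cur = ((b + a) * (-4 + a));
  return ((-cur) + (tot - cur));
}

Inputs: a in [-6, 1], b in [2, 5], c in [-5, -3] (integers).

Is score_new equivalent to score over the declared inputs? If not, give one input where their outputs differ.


Try a=-6, b=2, c=-5.
score: tot = -12; cur = 7; (((tot - c) < (a - 0)) && (abs(cur) <= max(tot, 8))) -> true; tot = 28; cur = 40; return -52
score_new: tot = -12; cur = -7; (((tot - c) < (a - 0)) && (max(cur, (-cur)) <= max(tot, 8))) -> true; tot = -28; cur = 40; return -108
-52 and -108 differ, so these are not the same function on this domain.
verdict: not equivalent; witness: a=-6, b=2, c=-5


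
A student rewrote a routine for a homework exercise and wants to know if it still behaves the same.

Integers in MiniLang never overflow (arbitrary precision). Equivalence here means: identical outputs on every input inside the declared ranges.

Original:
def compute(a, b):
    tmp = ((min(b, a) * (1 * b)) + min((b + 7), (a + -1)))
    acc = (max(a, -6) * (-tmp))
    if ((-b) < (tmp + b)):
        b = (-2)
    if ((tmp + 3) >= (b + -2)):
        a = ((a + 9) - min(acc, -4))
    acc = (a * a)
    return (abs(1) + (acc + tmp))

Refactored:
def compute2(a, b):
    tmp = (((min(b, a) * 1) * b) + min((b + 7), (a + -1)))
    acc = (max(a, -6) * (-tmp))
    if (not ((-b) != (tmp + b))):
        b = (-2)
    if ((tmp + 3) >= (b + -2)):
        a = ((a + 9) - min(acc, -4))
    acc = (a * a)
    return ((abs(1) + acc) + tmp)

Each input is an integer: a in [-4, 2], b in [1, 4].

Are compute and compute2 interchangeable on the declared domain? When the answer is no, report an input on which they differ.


There is a counterexample at a=-1, b=2: -2 on one side, 141 on the other.
compute: tmp becomes -4; next acc becomes -4; next ((-b) < (tmp + b)) evaluates to false; next ((tmp + 3) >= (b + -2)) evaluates to false; next acc becomes 1; next final value -2
compute2: tmp becomes -4; next acc becomes -4; next (not ((-b) != (tmp + b))) evaluates to true; next b becomes -2; next ((tmp + 3) >= (b + -2)) evaluates to true; next a becomes 12; next acc becomes 144; next final value 141
verdict: not equivalent; witness: a=-1, b=2


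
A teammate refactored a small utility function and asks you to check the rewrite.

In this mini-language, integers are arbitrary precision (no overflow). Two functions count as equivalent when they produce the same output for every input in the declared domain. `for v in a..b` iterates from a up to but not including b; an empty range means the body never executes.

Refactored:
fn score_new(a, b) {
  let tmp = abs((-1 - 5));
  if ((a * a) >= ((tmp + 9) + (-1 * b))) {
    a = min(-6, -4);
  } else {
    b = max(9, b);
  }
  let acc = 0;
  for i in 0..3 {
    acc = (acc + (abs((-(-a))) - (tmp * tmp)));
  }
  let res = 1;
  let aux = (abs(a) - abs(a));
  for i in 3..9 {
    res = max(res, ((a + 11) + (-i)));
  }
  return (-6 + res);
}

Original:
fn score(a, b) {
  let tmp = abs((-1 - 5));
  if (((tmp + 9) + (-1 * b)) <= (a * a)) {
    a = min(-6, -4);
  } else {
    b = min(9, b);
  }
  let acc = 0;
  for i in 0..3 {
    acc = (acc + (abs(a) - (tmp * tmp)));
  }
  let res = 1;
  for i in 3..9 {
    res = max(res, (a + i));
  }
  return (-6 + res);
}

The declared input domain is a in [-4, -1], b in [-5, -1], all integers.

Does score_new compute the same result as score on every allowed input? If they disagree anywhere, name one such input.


The one real change (`min(9, b)` became `max(9, b)`) has no effect anywhere in the declared ranges; all 20 inputs agree.
verdict: equivalent


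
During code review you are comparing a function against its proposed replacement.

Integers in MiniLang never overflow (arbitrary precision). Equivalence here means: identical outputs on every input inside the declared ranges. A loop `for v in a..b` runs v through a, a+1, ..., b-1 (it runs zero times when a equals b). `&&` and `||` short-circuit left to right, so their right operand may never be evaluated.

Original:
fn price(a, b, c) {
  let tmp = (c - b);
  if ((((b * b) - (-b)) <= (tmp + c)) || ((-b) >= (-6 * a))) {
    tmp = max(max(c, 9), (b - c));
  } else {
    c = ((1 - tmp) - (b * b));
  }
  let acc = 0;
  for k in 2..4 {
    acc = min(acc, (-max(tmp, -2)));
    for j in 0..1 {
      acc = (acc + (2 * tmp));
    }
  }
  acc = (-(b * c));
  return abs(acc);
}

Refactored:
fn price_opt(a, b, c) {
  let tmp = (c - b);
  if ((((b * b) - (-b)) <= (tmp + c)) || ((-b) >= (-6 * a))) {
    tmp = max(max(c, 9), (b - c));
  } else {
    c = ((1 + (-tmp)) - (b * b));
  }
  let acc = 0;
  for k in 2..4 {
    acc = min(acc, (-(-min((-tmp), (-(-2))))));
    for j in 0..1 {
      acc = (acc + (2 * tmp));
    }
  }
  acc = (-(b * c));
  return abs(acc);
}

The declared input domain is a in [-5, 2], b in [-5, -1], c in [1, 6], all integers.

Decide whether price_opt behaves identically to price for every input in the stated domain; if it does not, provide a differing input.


Differences: arithmetic usage differs, min/max/abs usage differs — yet all 240 inputs agree.
verdict: equivalent


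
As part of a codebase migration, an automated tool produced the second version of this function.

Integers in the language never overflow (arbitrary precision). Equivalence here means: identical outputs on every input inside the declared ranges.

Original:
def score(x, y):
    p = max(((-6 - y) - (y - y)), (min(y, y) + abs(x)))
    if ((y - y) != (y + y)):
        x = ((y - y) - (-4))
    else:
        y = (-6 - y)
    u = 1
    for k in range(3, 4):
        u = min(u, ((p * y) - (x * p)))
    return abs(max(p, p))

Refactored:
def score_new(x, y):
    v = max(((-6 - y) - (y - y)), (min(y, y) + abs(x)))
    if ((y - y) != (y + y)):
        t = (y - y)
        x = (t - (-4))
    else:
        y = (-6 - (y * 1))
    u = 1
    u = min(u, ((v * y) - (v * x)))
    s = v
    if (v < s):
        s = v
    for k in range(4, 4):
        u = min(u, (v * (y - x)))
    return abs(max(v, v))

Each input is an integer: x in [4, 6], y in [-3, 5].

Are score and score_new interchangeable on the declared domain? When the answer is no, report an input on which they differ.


Behavior is preserved: although constant usage differs, local variable names differ, statement counts differ, comparison usage differs, min/max/abs usage differs, loop structure differs, arithmetic usage differs, branching structure differs, the outputs never diverge.
One worked example (x=4, y=-2) — score: p := 2 | ((y - y) != (y + y)): true | x := 4 | u := 1 | iter k=3: | u := -12 | result 2; score_new: v := 2 | ((y - y) != (y + y)): true | t := 0 | x := 4 | u := 1 | u := -12 | s := 2 | (v < s): false | loop over k: empty range | result 2; agreement on 2.
Every one of the 27 inputs gives matching results.
verdict: equivalent


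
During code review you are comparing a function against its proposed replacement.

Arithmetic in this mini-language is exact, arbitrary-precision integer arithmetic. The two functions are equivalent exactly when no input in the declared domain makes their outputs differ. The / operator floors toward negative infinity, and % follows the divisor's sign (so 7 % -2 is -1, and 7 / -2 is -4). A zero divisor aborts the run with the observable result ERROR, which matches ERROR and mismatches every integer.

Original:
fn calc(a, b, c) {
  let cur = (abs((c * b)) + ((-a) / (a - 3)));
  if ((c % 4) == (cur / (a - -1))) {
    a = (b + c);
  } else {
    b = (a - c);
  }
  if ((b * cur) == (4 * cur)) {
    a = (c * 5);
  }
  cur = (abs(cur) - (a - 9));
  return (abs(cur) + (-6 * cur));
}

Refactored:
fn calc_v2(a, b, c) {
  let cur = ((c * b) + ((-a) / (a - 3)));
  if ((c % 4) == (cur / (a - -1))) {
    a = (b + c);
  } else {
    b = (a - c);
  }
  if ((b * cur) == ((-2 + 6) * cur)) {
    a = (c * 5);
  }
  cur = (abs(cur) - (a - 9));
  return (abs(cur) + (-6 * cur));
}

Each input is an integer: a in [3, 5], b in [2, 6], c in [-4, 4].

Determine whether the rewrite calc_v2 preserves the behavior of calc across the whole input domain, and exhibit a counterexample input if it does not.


Not equivalent: a=4, b=2, c=-4 separates them (-75 vs -85).
calc: cur = 4; ((c % 4) == (cur / (a - -1))) -> true; a = -2; ((b * cur) == (4 * cur)) -> false; cur = 15; return -75
calc_v2: cur = -12; ((c % 4) == (cur / (a - -1))) -> false; b = 8; ((b * cur) == ((-2 + 6) * cur)) -> false; cur = 17; return -85
verdict: not equivalent; witness: a=4, b=2, c=-4


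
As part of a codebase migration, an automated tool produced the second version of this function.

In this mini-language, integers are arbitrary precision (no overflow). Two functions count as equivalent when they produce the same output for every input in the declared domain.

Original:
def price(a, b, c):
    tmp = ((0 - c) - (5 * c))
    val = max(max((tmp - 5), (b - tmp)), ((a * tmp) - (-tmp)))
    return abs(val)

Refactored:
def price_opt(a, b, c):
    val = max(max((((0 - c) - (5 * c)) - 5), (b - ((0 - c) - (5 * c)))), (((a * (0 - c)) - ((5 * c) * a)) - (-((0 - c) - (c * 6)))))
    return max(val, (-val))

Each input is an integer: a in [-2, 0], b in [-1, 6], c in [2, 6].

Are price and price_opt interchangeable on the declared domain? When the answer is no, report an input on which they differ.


On input a=-2, b=-1, c=2, price returns 12 while price_opt returns 11.
verdict: not equivalent; witness: a=-2, b=-1, c=2


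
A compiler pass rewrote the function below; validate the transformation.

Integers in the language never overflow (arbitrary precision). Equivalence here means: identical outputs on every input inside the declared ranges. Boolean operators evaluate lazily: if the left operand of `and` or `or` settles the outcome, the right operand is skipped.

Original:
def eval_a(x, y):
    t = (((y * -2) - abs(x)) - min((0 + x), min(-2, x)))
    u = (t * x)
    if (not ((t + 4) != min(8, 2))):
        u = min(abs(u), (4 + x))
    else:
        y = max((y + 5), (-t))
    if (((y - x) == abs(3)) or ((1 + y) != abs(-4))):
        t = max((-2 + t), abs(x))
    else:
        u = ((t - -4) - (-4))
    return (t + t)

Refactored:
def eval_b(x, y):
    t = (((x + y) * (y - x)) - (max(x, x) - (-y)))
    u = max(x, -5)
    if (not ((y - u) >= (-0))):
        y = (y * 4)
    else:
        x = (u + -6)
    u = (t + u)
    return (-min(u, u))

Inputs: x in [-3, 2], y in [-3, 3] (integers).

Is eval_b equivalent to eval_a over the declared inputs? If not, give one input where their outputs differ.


Not equivalent: x=-3, y=-3 separates them (8 vs -3).
eval_a: t=6, then u=-18, then (not ((t + 4) != min(8, 2))) is false, then y=2, then (((y - x) == abs(3)) or ((1 + y) != abs(-4))) is true, then t=4, then returns 8
eval_b: t=6, then u=-3, then (not ((y - u) >= (-0))) is false, then x=-9, then u=3, then returns -3
verdict: not equivalent; witness: x=-3, y=-3


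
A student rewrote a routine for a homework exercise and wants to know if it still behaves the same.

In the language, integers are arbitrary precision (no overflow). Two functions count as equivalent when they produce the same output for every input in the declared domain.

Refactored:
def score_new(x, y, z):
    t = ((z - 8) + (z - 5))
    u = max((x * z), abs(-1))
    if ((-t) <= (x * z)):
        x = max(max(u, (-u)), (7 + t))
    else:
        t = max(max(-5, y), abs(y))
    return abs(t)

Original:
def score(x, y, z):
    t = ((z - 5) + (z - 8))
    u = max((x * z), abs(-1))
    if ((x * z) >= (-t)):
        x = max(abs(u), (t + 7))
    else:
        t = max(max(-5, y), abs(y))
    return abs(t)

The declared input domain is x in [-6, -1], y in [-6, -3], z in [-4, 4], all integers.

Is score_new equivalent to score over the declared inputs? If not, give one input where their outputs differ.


Comparing the listings, the differences include: comparison usage differs; and min/max/abs usage differs.
Spot check at x=-4, y=-3, z=-4 — score: t becomes -21; next u becomes 16; next ((x * z) >= (-t)) evaluates to false; next t becomes 3; next final value 3. score_new: t becomes -21; next u becomes 16; next ((-t) <= (x * z)) evaluates to false; next t becomes 3; next final value 3. Both give 3.
An exhaustive pass over the 216 declared inputs shows identical outputs.
verdict: equivalent


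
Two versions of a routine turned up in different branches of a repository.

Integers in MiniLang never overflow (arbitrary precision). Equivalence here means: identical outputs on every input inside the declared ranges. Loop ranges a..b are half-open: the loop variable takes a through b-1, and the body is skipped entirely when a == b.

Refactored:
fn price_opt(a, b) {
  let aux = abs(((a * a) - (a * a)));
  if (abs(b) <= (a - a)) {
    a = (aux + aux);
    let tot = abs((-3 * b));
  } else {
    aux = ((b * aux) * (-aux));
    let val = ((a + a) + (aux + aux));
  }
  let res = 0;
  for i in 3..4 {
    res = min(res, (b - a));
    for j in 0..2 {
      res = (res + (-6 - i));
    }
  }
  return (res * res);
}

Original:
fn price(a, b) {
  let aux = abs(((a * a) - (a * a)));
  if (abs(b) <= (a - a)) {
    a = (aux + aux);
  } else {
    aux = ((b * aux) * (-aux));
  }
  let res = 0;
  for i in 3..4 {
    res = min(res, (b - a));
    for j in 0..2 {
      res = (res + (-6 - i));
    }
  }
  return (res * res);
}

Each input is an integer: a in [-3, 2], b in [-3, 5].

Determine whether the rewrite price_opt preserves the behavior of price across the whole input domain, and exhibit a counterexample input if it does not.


The diff adds an assignment to `val` whose value nothing reads, which nothing downstream consumes; all 54 inputs agree.
verdict: equivalent


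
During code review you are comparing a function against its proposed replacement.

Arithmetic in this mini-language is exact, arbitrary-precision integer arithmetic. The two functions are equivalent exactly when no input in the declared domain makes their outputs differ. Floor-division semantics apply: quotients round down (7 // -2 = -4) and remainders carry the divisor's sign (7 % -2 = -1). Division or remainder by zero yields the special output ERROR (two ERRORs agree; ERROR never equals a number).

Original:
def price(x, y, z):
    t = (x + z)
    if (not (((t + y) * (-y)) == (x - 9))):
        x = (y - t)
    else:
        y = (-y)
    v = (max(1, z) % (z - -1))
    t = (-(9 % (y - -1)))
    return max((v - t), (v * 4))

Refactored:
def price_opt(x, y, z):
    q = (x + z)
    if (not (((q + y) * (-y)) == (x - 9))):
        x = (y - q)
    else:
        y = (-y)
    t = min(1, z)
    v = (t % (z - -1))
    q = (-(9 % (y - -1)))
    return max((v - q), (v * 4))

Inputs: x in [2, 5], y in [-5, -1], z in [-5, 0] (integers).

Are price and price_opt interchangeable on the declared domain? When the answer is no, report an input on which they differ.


Try x=2, y=-5, z=-5.
price: t := -3 | (not (((t + y) * (-y)) == (x - 9))): true | x := -2 | v := -3 | t := 3 | result -6
price_opt: q := -3 | (not (((q + y) * (-y)) == (x - 9))): true | x := -2 | t := -5 | v := -1 | q := 3 | result -4
-6 vs -4 — the two versions disagree here.
verdict: not equivalent; witness: x=2, y=-5, z=-5


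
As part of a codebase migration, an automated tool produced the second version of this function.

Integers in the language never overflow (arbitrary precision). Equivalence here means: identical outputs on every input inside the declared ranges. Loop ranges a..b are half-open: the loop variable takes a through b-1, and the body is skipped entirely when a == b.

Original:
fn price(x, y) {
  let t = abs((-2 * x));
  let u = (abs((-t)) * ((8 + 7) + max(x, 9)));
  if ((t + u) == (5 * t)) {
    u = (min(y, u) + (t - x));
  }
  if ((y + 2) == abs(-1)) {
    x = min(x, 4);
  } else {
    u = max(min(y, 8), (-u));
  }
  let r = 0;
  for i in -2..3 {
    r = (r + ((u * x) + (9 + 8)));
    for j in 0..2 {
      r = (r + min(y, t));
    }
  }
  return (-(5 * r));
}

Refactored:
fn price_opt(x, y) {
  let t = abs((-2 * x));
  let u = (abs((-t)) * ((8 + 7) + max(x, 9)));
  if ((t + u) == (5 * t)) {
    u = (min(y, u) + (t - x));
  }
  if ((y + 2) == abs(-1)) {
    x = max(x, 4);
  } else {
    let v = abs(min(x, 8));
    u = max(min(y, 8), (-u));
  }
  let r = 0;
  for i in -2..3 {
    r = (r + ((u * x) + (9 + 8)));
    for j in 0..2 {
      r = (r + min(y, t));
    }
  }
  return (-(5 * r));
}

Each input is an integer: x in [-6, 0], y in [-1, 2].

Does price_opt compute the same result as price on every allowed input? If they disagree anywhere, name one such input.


Evaluate both at x=-6, y=-1.
price: t becomes 12; next u becomes 288; next ((t + u) == (5 * t)) evaluates to false; next ((y + 2) == abs(-1)) evaluates to true; next x becomes -6; next r becomes 0; next at i=-2:; next r becomes -1711; next at j=0:; next r becomes -1712; next at j=1:; next r becomes -1713; next at i=-1:; next r becomes -3424; next at j=0:; next r becomes -3425; next at j=1:; next r becomes -3426; next at i=0:; next r becomes -5137; next at j=0:; next r becomes -5138; next at j=1:; next r becomes -5139; next at i=1:; next r becomes -6850; next at j=0:; next r becomes -6851; next at j=1:; next r becomes -6852; next at i=2:; next r becomes -8563; next at j=0:; next r becomes -8564; next at j=1:; next r becomes -8565; next final value 42825
price_opt: t becomes 12; next u becomes 288; next ((t + u) == (5 * t)) evaluates to false; next ((y + 2) == abs(-1)) evaluates to true; next x becomes 4; next r becomes 0; next at i=-2:; next r becomes 1169; next at j=0:; next r becomes 1168; next at j=1:; next r becomes 1167; next at i=-1:; next r becomes 2336; next at j=0:; next r becomes 2335; next at j=1:; next r becomes 2334; next at i=0:; next r becomes 3503; next at j=0:; next r becomes 3502; next at j=1:; next r becomes 3501; next at i=1:; next r becomes 4670; next at j=0:; next r becomes 4669; next at j=1:; next r becomes 4668; next at i=2:; next r becomes 5837; next at j=0:; next r becomes 5836; next at j=1:; next r becomes 5835; next final value -29175
42825 vs -29175 — the two versions disagree here.
verdict: not equivalent; witness: x=-6, y=-1


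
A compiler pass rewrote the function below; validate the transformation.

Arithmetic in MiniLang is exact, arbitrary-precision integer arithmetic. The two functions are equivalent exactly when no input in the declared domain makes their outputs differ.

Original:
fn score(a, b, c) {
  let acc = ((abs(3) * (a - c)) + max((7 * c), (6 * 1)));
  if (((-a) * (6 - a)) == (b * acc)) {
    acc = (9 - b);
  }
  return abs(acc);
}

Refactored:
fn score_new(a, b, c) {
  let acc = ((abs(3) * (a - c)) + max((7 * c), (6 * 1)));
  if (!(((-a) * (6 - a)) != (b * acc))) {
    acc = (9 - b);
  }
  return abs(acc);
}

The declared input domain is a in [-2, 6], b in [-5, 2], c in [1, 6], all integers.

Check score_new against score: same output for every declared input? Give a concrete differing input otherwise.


Behavior is preserved: although boolean connective usage differs; and comparison usage differs, the outputs never diverge.
One worked example (a=-1, b=-5, c=4) — score: acc = 13; (((-a) * (6 - a)) == (b * acc)) -> false; return 13; score_new: acc = 13; (!(((-a) * (6 - a)) != (b * acc))) -> false; return 13; agreement on 13.
Every one of the 432 inputs gives matching results.
verdict: equivalent
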